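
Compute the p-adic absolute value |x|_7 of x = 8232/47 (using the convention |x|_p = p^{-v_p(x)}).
|8232/47|_7 = 1/343

Step 1 — compute v_7(x) by factoring powers of 7 out of the numerator and denominator: v_7(8232/47) = 3. Step 2 — apply |x|_p = p^{-v_p(x)} = 7^{-3} = 1/343.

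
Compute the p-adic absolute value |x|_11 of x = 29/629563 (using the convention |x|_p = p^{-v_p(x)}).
|29/629563|_11 = 14641

Step 1 — compute v_11(x) by factoring powers of 11 out of the numerator and denominator: v_11(29/629563) = -4. Step 2 — apply |x|_p = p^{-v_p(x)} = 11^{4} = 14641.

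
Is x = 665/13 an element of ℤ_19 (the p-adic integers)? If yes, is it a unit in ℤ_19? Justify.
x ∈ ℤ_19 but not a unit; v_19(x) = 1 > 0

ℤ_19 = {x ∈ ℚ_19 : v_19(x) ≥ 0} and ℤ_19^× = {x ∈ ℤ_19 : v_19(x) = 0}. Here v_19(665/13) = v_19(num) − v_19(den) = 1; compare against these criteria.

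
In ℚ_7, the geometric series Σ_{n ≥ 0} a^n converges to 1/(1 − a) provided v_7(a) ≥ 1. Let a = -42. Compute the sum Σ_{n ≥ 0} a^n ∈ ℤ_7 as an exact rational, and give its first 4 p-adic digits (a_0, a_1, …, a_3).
Σ a^n = 1/(1 − a) = 1/43;  first 4 digits = (1, 1, 0, 6)

v_7(a) = 1 ≥ 1, so the series converges in ℤ_7 to 1/(1 − a) = 1/(1 − (-42)) = 1/43. Expand this rational in ℤ_7: compute digits iteratively via d_i = x_i mod 7, x_{i+1} = (x_i − d_i)/7. The first 4 digits are (1, 1, 0, 6).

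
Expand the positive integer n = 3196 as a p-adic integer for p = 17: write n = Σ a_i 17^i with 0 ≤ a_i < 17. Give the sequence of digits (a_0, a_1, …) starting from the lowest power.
(a_0, a_1, …) = (0, 1, 11)

Repeated division by 17 gives the digits low-to-high: 3196 = 1·17^1 + 11·17^2. Digit sequence: (0, 1, 11).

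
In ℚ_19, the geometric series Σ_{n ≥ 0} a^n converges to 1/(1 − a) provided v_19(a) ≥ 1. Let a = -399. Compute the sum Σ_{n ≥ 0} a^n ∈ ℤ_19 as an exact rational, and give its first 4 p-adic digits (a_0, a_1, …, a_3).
Σ a^n = 1/(1 − a) = 1/400;  first 4 digits = (1, 17, 2, 15)

v_19(a) = 1 ≥ 1, so the series converges in ℤ_19 to 1/(1 − a) = 1/(1 − (-399)) = 1/400. Expand this rational in ℤ_19: compute digits iteratively via d_i = x_i mod 19, x_{i+1} = (x_i − d_i)/19. The first 4 digits are (1, 17, 2, 15).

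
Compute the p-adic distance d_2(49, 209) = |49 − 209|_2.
d_2(49, 209) = 1/32

Step 1 — x − y = 49 − 209 = -160. Step 2 — v_2(-160) = 5 (factor: -160 = −(2^5 · 5); the sign does not affect v_p). Step 3 — |x − y|_2 = 2^{-5} = 1/32.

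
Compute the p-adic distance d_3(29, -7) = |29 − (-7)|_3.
d_3(29, -7) = 1/9

Step 1 — x − y = 29 − (-7) = 36. Step 2 — v_3(36) = 2 (factor: 36 = (3^2 · 4); the sign does not affect v_p). Step 3 — |x − y|_3 = 3^{-2} = 1/9.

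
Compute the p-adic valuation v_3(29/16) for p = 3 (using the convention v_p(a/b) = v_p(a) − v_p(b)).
v_3(29/16) = 0

Factor powers of 3 from the numerator and denominator of the reduced fraction: 29 = 3^0 · 29 and 16 = 3^0 · 16. Apply v_p(a/b) = v_p(a) − v_p(b): v_3(29/16) = 0 − 0 = 0.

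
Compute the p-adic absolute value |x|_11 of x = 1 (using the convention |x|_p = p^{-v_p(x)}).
|1|_11 = 1

Step 1 — compute v_11(x) by factoring powers of 11 out of the numerator and denominator: v_11(1) = 0. Step 2 — apply |x|_p = p^{-v_p(x)} = 11^{0} = 1.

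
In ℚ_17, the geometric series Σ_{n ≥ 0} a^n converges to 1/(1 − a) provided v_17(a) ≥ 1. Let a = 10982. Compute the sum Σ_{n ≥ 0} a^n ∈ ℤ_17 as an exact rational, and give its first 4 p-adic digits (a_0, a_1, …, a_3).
Σ a^n = 1/(1 − a) = -1/10981;  first 4 digits = (1, 0, 4, 2)

v_17(a) = 2 ≥ 1, so the series converges in ℤ_17 to 1/(1 − a) = 1/(1 − 10982) = -1/10981. Expand this rational in ℤ_17: compute digits iteratively via d_i = x_i mod 17, x_{i+1} = (x_i − d_i)/17. The first 4 digits are (1, 0, 4, 2).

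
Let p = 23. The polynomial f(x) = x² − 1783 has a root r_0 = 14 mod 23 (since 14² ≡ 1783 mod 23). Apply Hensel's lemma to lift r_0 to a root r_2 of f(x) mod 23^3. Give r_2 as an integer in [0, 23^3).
r_2 = 10065 (mod 12167)

Hensel's recurrence: r_{i+1} = r_i − f(r_i)·(f′(r_i))^{-1} mod 23^{i+2}, with f′(x) = 2x. Iterate:
  r_0 = 14 (mod 23)
  r_1 = 14 (mod 529)
  r_2 = 10065 (mod 12167)
Final: r_2 = 10065, and one checks f(r_2) ≡ 0 mod 23^3.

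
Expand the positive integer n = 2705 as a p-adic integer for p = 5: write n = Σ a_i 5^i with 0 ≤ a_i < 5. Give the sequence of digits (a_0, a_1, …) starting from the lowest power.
(a_0, a_1, …) = (0, 1, 3, 1, 4)

Repeated division by 5 gives the digits low-to-high: 2705 = 1·5^1 + 3·5^2 + 1·5^3 + 4·5^4. Digit sequence: (0, 1, 3, 1, 4).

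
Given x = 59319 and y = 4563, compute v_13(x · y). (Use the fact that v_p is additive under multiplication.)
v_13(270672597) = 5

v_p(x) = 3 (factor: 59319 = 13^3 · 27); v_p(y) = 2 (factor: 4563 = 13^2 · 27). Additivity: v_p(xy) = v_p(x) + v_p(y) = 3 + 2 = 5. (Direct check: xy = 270672597 = 13^5 · (729).)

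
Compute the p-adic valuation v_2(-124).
v_2(-124) = 2

v_2(n) is the largest exponent k such that 2^k divides n. Factor out: -124 = -2^2 · 31. (Sign doesn't affect v_p.) So v_2(-124) = 2.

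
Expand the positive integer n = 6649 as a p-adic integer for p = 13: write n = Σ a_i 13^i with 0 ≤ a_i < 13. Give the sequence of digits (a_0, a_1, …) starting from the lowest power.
(a_0, a_1, …) = (6, 4, 0, 3)

Repeated division by 13 gives the digits low-to-high: 6649 = 6 + 4·13^1 + 3·13^3. Digit sequence: (6, 4, 0, 3).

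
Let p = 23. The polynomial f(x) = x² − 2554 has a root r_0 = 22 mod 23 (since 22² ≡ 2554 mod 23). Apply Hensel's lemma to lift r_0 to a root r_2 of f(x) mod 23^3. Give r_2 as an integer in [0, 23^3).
r_2 = 5864 (mod 12167)

Hensel's recurrence: r_{i+1} = r_i − f(r_i)·(f′(r_i))^{-1} mod 23^{i+2}, with f′(x) = 2x. Iterate:
  r_0 = 22 (mod 23)
  r_1 = 45 (mod 529)
  r_2 = 5864 (mod 12167)
Final: r_2 = 5864, and one checks f(r_2) ≡ 0 mod 23^3.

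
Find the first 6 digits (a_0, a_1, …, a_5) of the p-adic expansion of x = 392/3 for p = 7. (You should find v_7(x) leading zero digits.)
(a_0, …, a_5) = (0, 0, 5, 2, 2, 2)

v_7(392/3) = 2, so a_0 = ... = a_1 = 0. Factor out: x = 7^2 · u with u = 8/3 a unit in ℤ_7. Expand u iteratively via a_{v+i} = u_i mod 7, u_{i+1} = (u_i − a_{v+i})/7:
  u_0 = 8/3;  a_2 = 5;  u_1 = (u_0 − 5)/7 = -1/3
  u_1 = -1/3;  a_3 = 2;  u_2 = (u_1 − 2)/7 = -1/3
  u_2 = -1/3;  a_4 = 2;  u_3 = (u_2 − 2)/7 = -1/3
  u_3 = -1/3;  a_5 = 2;  u_4 = (u_3 − 2)/7 = -1/3
Digits: (0, 0, 5, 2, 2, 2).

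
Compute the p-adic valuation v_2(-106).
v_2(-106) = 1

v_2(n) is the largest exponent k such that 2^k divides n. Factor out: -106 = -2^1 · 53. (Sign doesn't affect v_p.) So v_2(-106) = 1.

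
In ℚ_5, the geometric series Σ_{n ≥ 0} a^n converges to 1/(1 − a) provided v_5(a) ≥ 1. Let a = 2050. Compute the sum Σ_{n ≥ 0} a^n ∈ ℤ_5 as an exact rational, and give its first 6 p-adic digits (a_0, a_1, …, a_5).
Σ a^n = 1/(1 − a) = -1/2049;  first 6 digits = (1, 0, 2, 1, 2, 0)

v_5(a) = 2 ≥ 1, so the series converges in ℤ_5 to 1/(1 − a) = 1/(1 − 2050) = -1/2049. Expand this rational in ℤ_5: compute digits iteratively via d_i = x_i mod 5, x_{i+1} = (x_i − d_i)/5. The first 6 digits are (1, 0, 2, 1, 2, 0).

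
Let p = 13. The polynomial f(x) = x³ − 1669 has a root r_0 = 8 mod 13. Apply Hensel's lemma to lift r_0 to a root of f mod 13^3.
r_2 = 1763 (mod 2197)

Hensel: r_{i+1} = r_i − f(r_i)/f′(r_i) mod 13^{i+2}, where f′(x) = 3x². Iterate:
  r_0 = 8 (mod 13)
  r_1 = 73 (mod 169)
  r_2 = 1763 (mod 2197)
Final: r = 1763 with f(r) ≡ 0 mod 13^3.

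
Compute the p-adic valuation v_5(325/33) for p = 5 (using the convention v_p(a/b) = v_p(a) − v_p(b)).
v_5(325/33) = 2

Factor powers of 5 from the numerator and denominator of the reduced fraction: 325 = 5^2 · 13 and 33 = 5^0 · 33. Apply v_p(a/b) = v_p(a) − v_p(b): v_5(325/33) = 2 − 0 = 2.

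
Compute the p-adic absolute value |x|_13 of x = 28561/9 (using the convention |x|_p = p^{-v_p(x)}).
|28561/9|_13 = 1/28561

Step 1 — compute v_13(x) by factoring powers of 13 out of the numerator and denominator: v_13(28561/9) = 4. Step 2 — apply |x|_p = p^{-v_p(x)} = 13^{-4} = 1/28561.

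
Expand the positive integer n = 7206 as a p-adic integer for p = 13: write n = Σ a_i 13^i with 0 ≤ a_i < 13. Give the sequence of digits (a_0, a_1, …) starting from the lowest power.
(a_0, a_1, …) = (4, 8, 3, 3)

Repeated division by 13 gives the digits low-to-high: 7206 = 4 + 8·13^1 + 3·13^2 + 3·13^3. Digit sequence: (4, 8, 3, 3).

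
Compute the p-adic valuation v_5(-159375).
v_5(-159375) = 5

v_5(n) is the largest exponent k such that 5^k divides n. Factor out: -159375 = -5^5 · 51. (Sign doesn't affect v_p.) So v_5(-159375) = 5.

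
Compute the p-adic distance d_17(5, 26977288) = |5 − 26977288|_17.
d_17(5, 26977288) = 1/1419857

Step 1 — x − y = 5 − 26977288 = -26977283. Step 2 — v_17(-26977283) = 5 (factor: -26977283 = −(17^5 · 19); the sign does not affect v_p). Step 3 — |x − y|_17 = 17^{-5} = 1/1419857.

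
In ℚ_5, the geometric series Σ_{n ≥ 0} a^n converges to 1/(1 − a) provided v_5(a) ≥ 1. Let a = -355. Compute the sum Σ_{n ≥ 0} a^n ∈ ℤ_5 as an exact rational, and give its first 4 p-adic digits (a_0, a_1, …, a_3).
Σ a^n = 1/(1 − a) = 1/356;  first 4 digits = (1, 4, 1, 4)

v_5(a) = 1 ≥ 1, so the series converges in ℤ_5 to 1/(1 − a) = 1/(1 − (-355)) = 1/356. Expand this rational in ℤ_5: compute digits iteratively via d_i = x_i mod 5, x_{i+1} = (x_i − d_i)/5. The first 4 digits are (1, 4, 1, 4).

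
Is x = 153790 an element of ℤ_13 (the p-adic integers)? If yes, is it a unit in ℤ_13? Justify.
x ∈ ℤ_13 but not a unit; v_13(x) = 3 > 0

ℤ_13 = {x ∈ ℚ_13 : v_13(x) ≥ 0} and ℤ_13^× = {x ∈ ℤ_13 : v_13(x) = 0}. Here v_13(153790) = v_13(num) − v_13(den) = 3; compare against these criteria.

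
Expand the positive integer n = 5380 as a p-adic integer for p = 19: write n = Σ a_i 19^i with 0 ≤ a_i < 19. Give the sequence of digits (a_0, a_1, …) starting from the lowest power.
(a_0, a_1, …) = (3, 17, 14)

Repeated division by 19 gives the digits low-to-high: 5380 = 3 + 17·19^1 + 14·19^2. Digit sequence: (3, 17, 14).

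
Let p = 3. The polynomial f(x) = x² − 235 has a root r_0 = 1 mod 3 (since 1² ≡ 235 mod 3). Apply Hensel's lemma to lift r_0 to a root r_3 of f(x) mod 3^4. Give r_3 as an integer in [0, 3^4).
r_3 = 37 (mod 81)

Hensel's recurrence: r_{i+1} = r_i − f(r_i)·(f′(r_i))^{-1} mod 3^{i+2}, with f′(x) = 2x. Iterate:
  r_0 = 1 (mod 3)
  r_1 = 1 (mod 9)
  r_2 = 10 (mod 27)
  r_3 = 37 (mod 81)
Final: r_3 = 37, and one checks f(r_3) ≡ 0 mod 3^4.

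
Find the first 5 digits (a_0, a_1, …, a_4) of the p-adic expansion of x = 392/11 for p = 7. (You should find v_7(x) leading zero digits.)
(a_0, …, a_4) = (0, 0, 2, 3, 4)

v_7(392/11) = 2, so a_0 = ... = a_1 = 0. Factor out: x = 7^2 · u with u = 8/11 a unit in ℤ_7. Expand u iteratively via a_{v+i} = u_i mod 7, u_{i+1} = (u_i − a_{v+i})/7:
  u_0 = 8/11;  a_2 = 2;  u_1 = (u_0 − 2)/7 = -2/11
  u_1 = -2/11;  a_3 = 3;  u_2 = (u_1 − 3)/7 = -5/11
  u_2 = -5/11;  a_4 = 4;  u_3 = (u_2 − 4)/7 = -7/11
Digits: (0, 0, 2, 3, 4).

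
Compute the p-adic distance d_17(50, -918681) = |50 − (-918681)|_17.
d_17(50, -918681) = 1/83521

Step 1 — x − y = 50 − (-918681) = 918731. Step 2 — v_17(918731) = 4 (factor: 918731 = (17^4 · 11); the sign does not affect v_p). Step 3 — |x − y|_17 = 17^{-4} = 1/83521.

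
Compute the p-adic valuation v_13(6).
v_13(6) = 0

v_13(n) is the largest exponent k such that 13^k divides n. Factor out: 6 = 13^0 · 6. (Sign doesn't affect v_p.) So v_13(6) = 0.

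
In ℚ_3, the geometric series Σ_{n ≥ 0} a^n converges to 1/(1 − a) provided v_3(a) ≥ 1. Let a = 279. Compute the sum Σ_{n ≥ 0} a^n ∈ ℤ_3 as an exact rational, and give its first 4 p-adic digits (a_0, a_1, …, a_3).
Σ a^n = 1/(1 − a) = -1/278;  first 4 digits = (1, 0, 1, 1)

v_3(a) = 2 ≥ 1, so the series converges in ℤ_3 to 1/(1 − a) = 1/(1 − 279) = -1/278. Expand this rational in ℤ_3: compute digits iteratively via d_i = x_i mod 3, x_{i+1} = (x_i − d_i)/3. The first 4 digits are (1, 0, 1, 1).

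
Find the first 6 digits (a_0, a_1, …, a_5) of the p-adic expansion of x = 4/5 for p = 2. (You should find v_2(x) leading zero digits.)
(a_0, …, a_5) = (0, 0, 1, 0, 1, 1)

v_2(4/5) = 2, so a_0 = ... = a_1 = 0. Factor out: x = 2^2 · u with u = 1/5 a unit in ℤ_2. Expand u iteratively via a_{v+i} = u_i mod 2, u_{i+1} = (u_i − a_{v+i})/2:
  u_0 = 1/5;  a_2 = 1;  u_1 = (u_0 − 1)/2 = -2/5
  u_1 = -2/5;  a_3 = 0;  u_2 = (u_1 − 0)/2 = -1/5
  u_2 = -1/5;  a_4 = 1;  u_3 = (u_2 − 1)/2 = -3/5
  u_3 = -3/5;  a_5 = 1;  u_4 = (u_3 − 1)/2 = -4/5
Digits: (0, 0, 1, 0, 1, 1).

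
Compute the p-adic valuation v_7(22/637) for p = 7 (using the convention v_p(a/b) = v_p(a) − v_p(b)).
v_7(22/637) = -2

Factor powers of 7 from the numerator and denominator of the reduced fraction: 22 = 7^0 · 22 and 637 = 7^2 · 13. Apply v_p(a/b) = v_p(a) − v_p(b): v_7(22/637) = 0 − 2 = -2.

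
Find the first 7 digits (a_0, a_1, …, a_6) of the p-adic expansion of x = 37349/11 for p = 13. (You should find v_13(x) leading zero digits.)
(a_0, …, a_6) = (0, 0, 0, 11, 4, 2, 1)

v_13(37349/11) = 3, so a_0 = ... = a_2 = 0. Factor out: x = 13^3 · u with u = 17/11 a unit in ℤ_13. Expand u iteratively via a_{v+i} = u_i mod 13, u_{i+1} = (u_i − a_{v+i})/13:
  u_0 = 17/11;  a_3 = 11;  u_1 = (u_0 − 11)/13 = -8/11
  u_1 = -8/11;  a_4 = 4;  u_2 = (u_1 − 4)/13 = -4/11
  u_2 = -4/11;  a_5 = 2;  u_3 = (u_2 − 2)/13 = -2/11
  u_3 = -2/11;  a_6 = 1;  u_4 = (u_3 − 1)/13 = -1/11
Digits: (0, 0, 0, 11, 4, 2, 1).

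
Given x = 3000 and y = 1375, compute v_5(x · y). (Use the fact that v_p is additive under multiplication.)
v_5(4125000) = 6

v_p(x) = 3 (factor: 3000 = 5^3 · 24); v_p(y) = 3 (factor: 1375 = 5^3 · 11). Additivity: v_p(xy) = v_p(x) + v_p(y) = 3 + 3 = 6. (Direct check: xy = 4125000 = 5^6 · (264).)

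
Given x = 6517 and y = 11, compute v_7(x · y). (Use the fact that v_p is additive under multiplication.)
v_7(71687) = 3

v_p(x) = 3 (factor: 6517 = 7^3 · 19); v_p(y) = 0 (factor: 11 = 7^0 · 11). Additivity: v_p(xy) = v_p(x) + v_p(y) = 3 + 0 = 3. (Direct check: xy = 71687 = 7^3 · (209).)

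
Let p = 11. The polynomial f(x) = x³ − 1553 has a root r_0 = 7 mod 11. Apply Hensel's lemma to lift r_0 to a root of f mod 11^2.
r_1 = 7 (mod 121)

Hensel: r_{i+1} = r_i − f(r_i)/f′(r_i) mod 11^{i+2}, where f′(x) = 3x². Iterate:
  r_0 = 7 (mod 11)
  r_1 = 7 (mod 121)
Final: r = 7 with f(r) ≡ 0 mod 11^2.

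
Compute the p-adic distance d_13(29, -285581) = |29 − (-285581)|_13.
d_13(29, -285581) = 1/28561

Step 1 — x − y = 29 − (-285581) = 285610. Step 2 — v_13(285610) = 4 (factor: 285610 = (13^4 · 10); the sign does not affect v_p). Step 3 — |x − y|_13 = 13^{-4} = 1/28561.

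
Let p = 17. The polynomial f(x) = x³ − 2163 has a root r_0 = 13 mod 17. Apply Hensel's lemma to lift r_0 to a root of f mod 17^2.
r_1 = 217 (mod 289)

Hensel: r_{i+1} = r_i − f(r_i)/f′(r_i) mod 17^{i+2}, where f′(x) = 3x². Iterate:
  r_0 = 13 (mod 17)
  r_1 = 217 (mod 289)
Final: r = 217 with f(r) ≡ 0 mod 17^2.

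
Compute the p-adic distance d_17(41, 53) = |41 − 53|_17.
d_17(41, 53) = 1

Step 1 — x − y = 41 − 53 = -12. Step 2 — v_17(-12) = 0 (factor: -12 = −(17^0 · 12); the sign does not affect v_p). Step 3 — |x − y|_17 = 17^{0} = 1.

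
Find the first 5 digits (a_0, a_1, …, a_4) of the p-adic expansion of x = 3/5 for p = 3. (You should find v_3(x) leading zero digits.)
(a_0, …, a_4) = (0, 2, 0, 1, 2)

v_3(3/5) = 1, so a_0 = ... = a_0 = 0. Factor out: x = 3^1 · u with u = 1/5 a unit in ℤ_3. Expand u iteratively via a_{v+i} = u_i mod 3, u_{i+1} = (u_i − a_{v+i})/3:
  u_0 = 1/5;  a_1 = 2;  u_1 = (u_0 − 2)/3 = -3/5
  u_1 = -3/5;  a_2 = 0;  u_2 = (u_1 − 0)/3 = -1/5
  u_2 = -1/5;  a_3 = 1;  u_3 = (u_2 − 1)/3 = -2/5
  u_3 = -2/5;  a_4 = 2;  u_4 = (u_3 − 2)/3 = -4/5
Digits: (0, 2, 0, 1, 2).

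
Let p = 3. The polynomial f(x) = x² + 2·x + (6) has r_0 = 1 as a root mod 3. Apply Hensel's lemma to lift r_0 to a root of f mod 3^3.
r_2 = 19 (mod 27)

Hensel: r_{i+1} = r_i − f(r_i)·(f′(r_i))^{-1} mod 3^{i+2}, f′(x) = 2x + 2. Iterate:
  r_0 = 1 (mod 3)
  r_1 = 1 (mod 9)
  r_2 = 19 (mod 27)
Final: r = 19 satisfies f(r) ≡ 0 mod 3^3.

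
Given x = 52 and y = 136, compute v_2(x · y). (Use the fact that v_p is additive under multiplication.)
v_2(7072) = 5

v_p(x) = 2 (factor: 52 = 2^2 · 13); v_p(y) = 3 (factor: 136 = 2^3 · 17). Additivity: v_p(xy) = v_p(x) + v_p(y) = 2 + 3 = 5. (Direct check: xy = 7072 = 2^5 · (221).)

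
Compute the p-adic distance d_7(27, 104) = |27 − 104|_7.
d_7(27, 104) = 1/7

Step 1 — x − y = 27 − 104 = -77. Step 2 — v_7(-77) = 1 (factor: -77 = −(7^1 · 11); the sign does not affect v_p). Step 3 — |x − y|_7 = 7^{-1} = 1/7.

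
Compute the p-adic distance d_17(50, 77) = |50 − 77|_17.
d_17(50, 77) = 1

Step 1 — x − y = 50 − 77 = -27. Step 2 — v_17(-27) = 0 (factor: -27 = −(17^0 · 27); the sign does not affect v_p). Step 3 — |x − y|_17 = 17^{0} = 1.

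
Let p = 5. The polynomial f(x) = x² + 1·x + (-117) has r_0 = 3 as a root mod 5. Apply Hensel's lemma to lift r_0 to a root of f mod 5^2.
r_1 = 18 (mod 25)

Hensel: r_{i+1} = r_i − f(r_i)·(f′(r_i))^{-1} mod 5^{i+2}, f′(x) = 2x + 1. Iterate:
  r_0 = 3 (mod 5)
  r_1 = 18 (mod 25)
Final: r = 18 satisfies f(r) ≡ 0 mod 5^2.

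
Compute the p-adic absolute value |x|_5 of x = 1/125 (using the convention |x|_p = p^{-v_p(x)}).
|1/125|_5 = 125

Step 1 — compute v_5(x) by factoring powers of 5 out of the numerator and denominator: v_5(1/125) = -3. Step 2 — apply |x|_p = p^{-v_p(x)} = 5^{3} = 125.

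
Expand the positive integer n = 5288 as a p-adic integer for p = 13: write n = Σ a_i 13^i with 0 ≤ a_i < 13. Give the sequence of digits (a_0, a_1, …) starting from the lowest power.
(a_0, a_1, …) = (10, 3, 5, 2)

Repeated division by 13 gives the digits low-to-high: 5288 = 10 + 3·13^1 + 5·13^2 + 2·13^3. Digit sequence: (10, 3, 5, 2).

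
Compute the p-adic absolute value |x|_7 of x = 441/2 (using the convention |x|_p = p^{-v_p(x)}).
|441/2|_7 = 1/49

Step 1 — compute v_7(x) by factoring powers of 7 out of the numerator and denominator: v_7(441/2) = 2. Step 2 — apply |x|_p = p^{-v_p(x)} = 7^{-2} = 1/49.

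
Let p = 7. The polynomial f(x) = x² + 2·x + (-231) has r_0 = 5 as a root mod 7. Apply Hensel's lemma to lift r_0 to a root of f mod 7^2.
r_1 = 5 (mod 49)

Hensel: r_{i+1} = r_i − f(r_i)·(f′(r_i))^{-1} mod 7^{i+2}, f′(x) = 2x + 2. Iterate:
  r_0 = 5 (mod 7)
  r_1 = 5 (mod 49)
Final: r = 5 satisfies f(r) ≡ 0 mod 7^2.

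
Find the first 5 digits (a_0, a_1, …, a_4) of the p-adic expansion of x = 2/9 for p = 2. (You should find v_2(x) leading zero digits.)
(a_0, …, a_4) = (0, 1, 0, 0, 1)

v_2(2/9) = 1, so a_0 = ... = a_0 = 0. Factor out: x = 2^1 · u with u = 1/9 a unit in ℤ_2. Expand u iteratively via a_{v+i} = u_i mod 2, u_{i+1} = (u_i − a_{v+i})/2:
  u_0 = 1/9;  a_1 = 1;  u_1 = (u_0 − 1)/2 = -4/9
  u_1 = -4/9;  a_2 = 0;  u_2 = (u_1 − 0)/2 = -2/9
  u_2 = -2/9;  a_3 = 0;  u_3 = (u_2 − 0)/2 = -1/9
  u_3 = -1/9;  a_4 = 1;  u_4 = (u_3 − 1)/2 = -5/9
Digits: (0, 1, 0, 0, 1).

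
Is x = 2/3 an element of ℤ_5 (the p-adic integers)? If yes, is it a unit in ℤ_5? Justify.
x ∈ ℤ_5^× (unit); v_5(x) = 0

ℤ_5 = {x ∈ ℚ_5 : v_5(x) ≥ 0} and ℤ_5^× = {x ∈ ℤ_5 : v_5(x) = 0}. Here v_5(2/3) = v_5(num) − v_5(den) = 0; compare against these criteria.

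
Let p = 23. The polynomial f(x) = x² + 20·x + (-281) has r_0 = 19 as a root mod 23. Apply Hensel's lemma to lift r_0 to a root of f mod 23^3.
r_2 = 5976 (mod 12167)

Hensel: r_{i+1} = r_i − f(r_i)·(f′(r_i))^{-1} mod 23^{i+2}, f′(x) = 2x + 20. Iterate:
  r_0 = 19 (mod 23)
  r_1 = 157 (mod 529)
  r_2 = 5976 (mod 12167)
Final: r = 5976 satisfies f(r) ≡ 0 mod 23^3.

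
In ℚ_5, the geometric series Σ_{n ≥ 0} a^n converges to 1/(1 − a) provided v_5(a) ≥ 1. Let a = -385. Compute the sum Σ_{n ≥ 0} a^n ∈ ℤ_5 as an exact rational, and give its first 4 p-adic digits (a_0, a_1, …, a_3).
Σ a^n = 1/(1 − a) = 1/386;  first 4 digits = (1, 3, 3, 4)

v_5(a) = 1 ≥ 1, so the series converges in ℤ_5 to 1/(1 − a) = 1/(1 − (-385)) = 1/386. Expand this rational in ℤ_5: compute digits iteratively via d_i = x_i mod 5, x_{i+1} = (x_i − d_i)/5. The first 4 digits are (1, 3, 3, 4).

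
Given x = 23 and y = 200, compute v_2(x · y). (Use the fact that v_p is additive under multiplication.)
v_2(4600) = 3

v_p(x) = 0 (factor: 23 = 2^0 · 23); v_p(y) = 3 (factor: 200 = 2^3 · 25). Additivity: v_p(xy) = v_p(x) + v_p(y) = 0 + 3 = 3. (Direct check: xy = 4600 = 2^3 · (575).)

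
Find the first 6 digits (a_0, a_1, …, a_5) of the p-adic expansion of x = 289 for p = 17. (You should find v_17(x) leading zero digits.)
(a_0, …, a_5) = (0, 0, 1, 0, 0, 0)

v_17(289) = 2, so a_0 = ... = a_1 = 0. Factor out: x = 17^2 · u with u = 1 a unit in ℤ_17. Expand u iteratively via a_{v+i} = u_i mod 17, u_{i+1} = (u_i − a_{v+i})/17:
  u_0 = 1;  a_2 = 1;  u_1 = (u_0 − 1)/17 = 0
  u_1 = 0;  a_3 = 0;  u_2 = (u_1 − 0)/17 = 0
  u_2 = 0;  a_4 = 0;  u_3 = (u_2 − 0)/17 = 0
  u_3 = 0;  a_5 = 0;  u_4 = (u_3 − 0)/17 = 0
Digits: (0, 0, 1, 0, 0, 0).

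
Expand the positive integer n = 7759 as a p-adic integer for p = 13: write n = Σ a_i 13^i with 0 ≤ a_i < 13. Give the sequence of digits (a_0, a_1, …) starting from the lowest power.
(a_0, a_1, …) = (11, 11, 6, 3)

Repeated division by 13 gives the digits low-to-high: 7759 = 11 + 11·13^1 + 6·13^2 + 3·13^3. Digit sequence: (11, 11, 6, 3).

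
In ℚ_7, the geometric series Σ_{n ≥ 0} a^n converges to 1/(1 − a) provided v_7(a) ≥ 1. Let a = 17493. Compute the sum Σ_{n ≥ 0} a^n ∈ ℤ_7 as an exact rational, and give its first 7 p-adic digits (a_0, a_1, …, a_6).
Σ a^n = 1/(1 − a) = -1/17492;  first 7 digits = (1, 0, 0, 2, 0, 1, 4)

v_7(a) = 3 ≥ 1, so the series converges in ℤ_7 to 1/(1 − a) = 1/(1 − 17493) = -1/17492. Expand this rational in ℤ_7: compute digits iteratively via d_i = x_i mod 7, x_{i+1} = (x_i − d_i)/7. The first 7 digits are (1, 0, 0, 2, 0, 1, 4).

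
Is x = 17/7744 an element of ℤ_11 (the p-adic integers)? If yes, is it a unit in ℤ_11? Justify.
x ∉ ℤ_11 (v_11(x) = -2 < 0)

ℤ_11 = {x ∈ ℚ_11 : v_11(x) ≥ 0} and ℤ_11^× = {x ∈ ℤ_11 : v_11(x) = 0}. Here v_11(17/7744) = v_11(num) − v_11(den) = -2; compare against these criteria.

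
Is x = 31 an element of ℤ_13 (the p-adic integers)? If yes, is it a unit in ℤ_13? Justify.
x ∈ ℤ_13^× (unit); v_13(x) = 0

ℤ_13 = {x ∈ ℚ_13 : v_13(x) ≥ 0} and ℤ_13^× = {x ∈ ℤ_13 : v_13(x) = 0}. Here v_13(31) = v_13(num) − v_13(den) = 0; compare against these criteria.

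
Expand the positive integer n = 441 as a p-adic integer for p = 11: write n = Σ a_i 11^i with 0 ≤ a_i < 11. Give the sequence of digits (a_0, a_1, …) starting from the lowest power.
(a_0, a_1, …) = (1, 7, 3)

Repeated division by 11 gives the digits low-to-high: 441 = 1 + 7·11^1 + 3·11^2. Digit sequence: (1, 7, 3).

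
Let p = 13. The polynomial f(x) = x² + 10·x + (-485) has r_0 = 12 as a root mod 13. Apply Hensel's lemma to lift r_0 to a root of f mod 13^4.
r_3 = 27819 (mod 28561)

Hensel: r_{i+1} = r_i − f(r_i)·(f′(r_i))^{-1} mod 13^{i+2}, f′(x) = 2x + 10. Iterate:
  r_0 = 12 (mod 13)
  r_1 = 103 (mod 169)
  r_2 = 1455 (mod 2197)
  r_3 = 27819 (mod 28561)
Final: r = 27819 satisfies f(r) ≡ 0 mod 13^4.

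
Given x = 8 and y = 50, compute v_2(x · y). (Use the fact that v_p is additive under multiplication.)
v_2(400) = 4

v_p(x) = 3 (factor: 8 = 2^3 · 1); v_p(y) = 1 (factor: 50 = 2^1 · 25). Additivity: v_p(xy) = v_p(x) + v_p(y) = 3 + 1 = 4. (Direct check: xy = 400 = 2^4 · (25).)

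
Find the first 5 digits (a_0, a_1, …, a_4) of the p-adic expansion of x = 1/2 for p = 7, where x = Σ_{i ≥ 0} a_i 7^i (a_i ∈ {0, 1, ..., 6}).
(a_0, …, a_4) = (4, 3, 3, 3, 3)

v_7(1/2) = 0 (numerator and denominator both coprime to 7), so x ∈ ℤ_7^×. Compute digits iteratively via a_i = x_i mod 7, x_{i+1} = (x_i − a_i)/7, with x_0 = x:
  x_0 = 1/2;  a_0 = 4;  x_1 = (x_0 − 4)/7 = -1/2
  x_1 = -1/2;  a_1 = 3;  x_2 = (x_1 − 3)/7 = -1/2
  x_2 = -1/2;  a_2 = 3;  x_3 = (x_2 − 3)/7 = -1/2
  x_3 = -1/2;  a_3 = 3;  x_4 = (x_3 − 3)/7 = -1/2
  x_4 = -1/2;  a_4 = 3;  x_5 = (x_4 − 3)/7 = -1/2
Digits: (4, 3, 3, 3, 3).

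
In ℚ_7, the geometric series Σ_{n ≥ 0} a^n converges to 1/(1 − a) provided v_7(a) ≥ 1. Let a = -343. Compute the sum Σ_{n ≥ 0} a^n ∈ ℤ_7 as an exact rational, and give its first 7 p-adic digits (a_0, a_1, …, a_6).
Σ a^n = 1/(1 − a) = 1/344;  first 7 digits = (1, 0, 0, 6, 6, 6, 0)

v_7(a) = 3 ≥ 1, so the series converges in ℤ_7 to 1/(1 − a) = 1/(1 − (-343)) = 1/344. Expand this rational in ℤ_7: compute digits iteratively via d_i = x_i mod 7, x_{i+1} = (x_i − d_i)/7. The first 7 digits are (1, 0, 0, 6, 6, 6, 0).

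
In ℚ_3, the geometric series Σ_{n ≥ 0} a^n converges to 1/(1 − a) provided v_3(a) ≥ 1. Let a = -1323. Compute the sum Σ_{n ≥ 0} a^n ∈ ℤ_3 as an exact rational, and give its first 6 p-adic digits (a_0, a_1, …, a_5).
Σ a^n = 1/(1 − a) = 1/1324;  first 6 digits = (1, 0, 0, 2, 1, 0)

v_3(a) = 3 ≥ 1, so the series converges in ℤ_3 to 1/(1 − a) = 1/(1 − (-1323)) = 1/1324. Expand this rational in ℤ_3: compute digits iteratively via d_i = x_i mod 3, x_{i+1} = (x_i − d_i)/3. The first 6 digits are (1, 0, 0, 2, 1, 0).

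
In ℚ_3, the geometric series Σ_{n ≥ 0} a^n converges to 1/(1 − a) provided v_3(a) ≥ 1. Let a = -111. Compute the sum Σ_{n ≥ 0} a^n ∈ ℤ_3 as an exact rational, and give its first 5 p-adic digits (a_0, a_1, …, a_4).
Σ a^n = 1/(1 − a) = 1/112;  first 5 digits = (1, 2, 0, 1, 1)

v_3(a) = 1 ≥ 1, so the series converges in ℤ_3 to 1/(1 − a) = 1/(1 − (-111)) = 1/112. Expand this rational in ℤ_3: compute digits iteratively via d_i = x_i mod 3, x_{i+1} = (x_i − d_i)/3. The first 5 digits are (1, 2, 0, 1, 1).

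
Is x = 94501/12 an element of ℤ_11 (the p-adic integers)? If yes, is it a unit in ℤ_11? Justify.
x ∈ ℤ_11 but not a unit; v_11(x) = 3 > 0

ℤ_11 = {x ∈ ℚ_11 : v_11(x) ≥ 0} and ℤ_11^× = {x ∈ ℤ_11 : v_11(x) = 0}. Here v_11(94501/12) = v_11(num) − v_11(den) = 3; compare against these criteria.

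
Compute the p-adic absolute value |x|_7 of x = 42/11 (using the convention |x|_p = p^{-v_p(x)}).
|42/11|_7 = 1/7

Step 1 — compute v_7(x) by factoring powers of 7 out of the numerator and denominator: v_7(42/11) = 1. Step 2 — apply |x|_p = p^{-v_p(x)} = 7^{-1} = 1/7.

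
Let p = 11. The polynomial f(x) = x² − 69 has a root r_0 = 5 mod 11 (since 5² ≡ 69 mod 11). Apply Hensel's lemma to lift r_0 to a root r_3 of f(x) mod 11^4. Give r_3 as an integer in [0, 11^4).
r_3 = 6737 (mod 14641)

Hensel's recurrence: r_{i+1} = r_i − f(r_i)·(f′(r_i))^{-1} mod 11^{i+2}, with f′(x) = 2x. Iterate:
  r_0 = 5 (mod 11)
  r_1 = 82 (mod 121)
  r_2 = 82 (mod 1331)
  r_3 = 6737 (mod 14641)
Final: r_3 = 6737, and one checks f(r_3) ≡ 0 mod 11^4.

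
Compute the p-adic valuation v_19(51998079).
v_19(51998079) = 5

v_19(n) is the largest exponent k such that 19^k divides n. Factor out: 51998079 = 19^5 · 21. (Sign doesn't affect v_p.) So v_19(51998079) = 5.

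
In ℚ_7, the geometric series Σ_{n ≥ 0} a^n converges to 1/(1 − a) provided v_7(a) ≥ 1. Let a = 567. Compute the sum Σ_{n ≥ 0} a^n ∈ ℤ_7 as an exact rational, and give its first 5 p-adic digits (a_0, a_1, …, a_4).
Σ a^n = 1/(1 − a) = -1/566;  first 5 digits = (1, 4, 6, 1, 3)

v_7(a) = 1 ≥ 1, so the series converges in ℤ_7 to 1/(1 − a) = 1/(1 − 567) = -1/566. Expand this rational in ℤ_7: compute digits iteratively via d_i = x_i mod 7, x_{i+1} = (x_i − d_i)/7. The first 5 digits are (1, 4, 6, 1, 3).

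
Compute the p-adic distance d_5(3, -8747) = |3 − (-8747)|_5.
d_5(3, -8747) = 1/625

Step 1 — x − y = 3 − (-8747) = 8750. Step 2 — v_5(8750) = 4 (factor: 8750 = (5^4 · 14); the sign does not affect v_p). Step 3 — |x − y|_5 = 5^{-4} = 1/625.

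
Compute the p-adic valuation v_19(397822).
v_19(397822) = 3

v_19(n) is the largest exponent k such that 19^k divides n. Factor out: 397822 = 19^3 · 58. (Sign doesn't affect v_p.) So v_19(397822) = 3.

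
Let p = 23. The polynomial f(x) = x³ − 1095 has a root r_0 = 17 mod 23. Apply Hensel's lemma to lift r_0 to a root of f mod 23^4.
r_3 = 237101 (mod 279841)

Hensel: r_{i+1} = r_i − f(r_i)/f′(r_i) mod 23^{i+2}, where f′(x) = 3x². Iterate:
  r_0 = 17 (mod 23)
  r_1 = 109 (mod 529)
  r_2 = 5928 (mod 12167)
  r_3 = 237101 (mod 279841)
Final: r = 237101 with f(r) ≡ 0 mod 23^4.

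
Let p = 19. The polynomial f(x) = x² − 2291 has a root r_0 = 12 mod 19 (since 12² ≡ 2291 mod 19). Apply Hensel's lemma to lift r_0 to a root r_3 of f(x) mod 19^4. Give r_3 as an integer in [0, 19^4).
r_3 = 68165 (mod 130321)

Hensel's recurrence: r_{i+1} = r_i − f(r_i)·(f′(r_i))^{-1} mod 19^{i+2}, with f′(x) = 2x. Iterate:
  r_0 = 12 (mod 19)
  r_1 = 297 (mod 361)
  r_2 = 6434 (mod 6859)
  r_3 = 68165 (mod 130321)
Final: r_3 = 68165, and one checks f(r_3) ≡ 0 mod 19^4.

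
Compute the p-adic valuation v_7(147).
v_7(147) = 2

v_7(n) is the largest exponent k such that 7^k divides n. Factor out: 147 = 7^2 · 3. (Sign doesn't affect v_p.) So v_7(147) = 2.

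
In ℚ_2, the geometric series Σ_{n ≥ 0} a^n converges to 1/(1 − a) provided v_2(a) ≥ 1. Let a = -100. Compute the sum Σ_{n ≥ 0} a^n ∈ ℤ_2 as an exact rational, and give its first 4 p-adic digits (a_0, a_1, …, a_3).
Σ a^n = 1/(1 − a) = 1/101;  first 4 digits = (1, 0, 1, 1)

v_2(a) = 2 ≥ 1, so the series converges in ℤ_2 to 1/(1 − a) = 1/(1 − (-100)) = 1/101. Expand this rational in ℤ_2: compute digits iteratively via d_i = x_i mod 2, x_{i+1} = (x_i − d_i)/2. The first 4 digits are (1, 0, 1, 1).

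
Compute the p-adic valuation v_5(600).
v_5(600) = 2

v_5(n) is the largest exponent k such that 5^k divides n. Factor out: 600 = 5^2 · 24. (Sign doesn't affect v_p.) So v_5(600) = 2.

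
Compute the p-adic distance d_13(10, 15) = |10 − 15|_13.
d_13(10, 15) = 1

Step 1 — x − y = 10 − 15 = -5. Step 2 — v_13(-5) = 0 (factor: -5 = −(13^0 · 5); the sign does not affect v_p). Step 3 — |x − y|_13 = 13^{0} = 1.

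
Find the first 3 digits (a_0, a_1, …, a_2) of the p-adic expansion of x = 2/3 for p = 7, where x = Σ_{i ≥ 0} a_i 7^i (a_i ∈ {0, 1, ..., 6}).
(a_0, …, a_2) = (3, 2, 2)

v_7(2/3) = 0 (numerator and denominator both coprime to 7), so x ∈ ℤ_7^×. Compute digits iteratively via a_i = x_i mod 7, x_{i+1} = (x_i − a_i)/7, with x_0 = x:
  x_0 = 2/3;  a_0 = 3;  x_1 = (x_0 − 3)/7 = -1/3
  x_1 = -1/3;  a_1 = 2;  x_2 = (x_1 − 2)/7 = -1/3
  x_2 = -1/3;  a_2 = 2;  x_3 = (x_2 − 2)/7 = -1/3
Digits: (3, 2, 2).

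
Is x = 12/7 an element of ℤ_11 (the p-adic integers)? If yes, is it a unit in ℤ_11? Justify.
x ∈ ℤ_11^× (unit); v_11(x) = 0

ℤ_11 = {x ∈ ℚ_11 : v_11(x) ≥ 0} and ℤ_11^× = {x ∈ ℤ_11 : v_11(x) = 0}. Here v_11(12/7) = v_11(num) − v_11(den) = 0; compare against these criteria.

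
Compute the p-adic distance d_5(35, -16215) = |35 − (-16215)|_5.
d_5(35, -16215) = 1/625

Step 1 — x − y = 35 − (-16215) = 16250. Step 2 — v_5(16250) = 4 (factor: 16250 = (5^4 · 26); the sign does not affect v_p). Step 3 — |x − y|_5 = 5^{-4} = 1/625.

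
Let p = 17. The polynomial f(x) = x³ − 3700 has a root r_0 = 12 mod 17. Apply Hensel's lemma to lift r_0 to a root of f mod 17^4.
r_3 = 42818 (mod 83521)

Hensel: r_{i+1} = r_i − f(r_i)/f′(r_i) mod 17^{i+2}, where f′(x) = 3x². Iterate:
  r_0 = 12 (mod 17)
  r_1 = 46 (mod 289)
  r_2 = 3514 (mod 4913)
  r_3 = 42818 (mod 83521)
Final: r = 42818 with f(r) ≡ 0 mod 17^4.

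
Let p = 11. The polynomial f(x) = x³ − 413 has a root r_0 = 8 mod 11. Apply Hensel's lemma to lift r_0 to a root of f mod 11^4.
r_3 = 5651 (mod 14641)

Hensel: r_{i+1} = r_i − f(r_i)/f′(r_i) mod 11^{i+2}, where f′(x) = 3x². Iterate:
  r_0 = 8 (mod 11)
  r_1 = 85 (mod 121)
  r_2 = 327 (mod 1331)
  r_3 = 5651 (mod 14641)
Final: r = 5651 with f(r) ≡ 0 mod 11^4.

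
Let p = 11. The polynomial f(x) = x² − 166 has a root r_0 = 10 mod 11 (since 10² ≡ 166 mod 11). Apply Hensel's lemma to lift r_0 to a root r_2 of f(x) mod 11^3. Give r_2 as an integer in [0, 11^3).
r_2 = 824 (mod 1331)

Hensel's recurrence: r_{i+1} = r_i − f(r_i)·(f′(r_i))^{-1} mod 11^{i+2}, with f′(x) = 2x. Iterate:
  r_0 = 10 (mod 11)
  r_1 = 98 (mod 121)
  r_2 = 824 (mod 1331)
Final: r_2 = 824, and one checks f(r_2) ≡ 0 mod 11^3.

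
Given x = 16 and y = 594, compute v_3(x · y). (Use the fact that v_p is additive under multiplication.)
v_3(9504) = 3

v_p(x) = 0 (factor: 16 = 3^0 · 16); v_p(y) = 3 (factor: 594 = 3^3 · 22). Additivity: v_p(xy) = v_p(x) + v_p(y) = 0 + 3 = 3. (Direct check: xy = 9504 = 3^3 · (352).)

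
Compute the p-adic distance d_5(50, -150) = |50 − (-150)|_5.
d_5(50, -150) = 1/25

Step 1 — x − y = 50 − (-150) = 200. Step 2 — v_5(200) = 2 (factor: 200 = (5^2 · 8); the sign does not affect v_p). Step 3 — |x − y|_5 = 5^{-2} = 1/25.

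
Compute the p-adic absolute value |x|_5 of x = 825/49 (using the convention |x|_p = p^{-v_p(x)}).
|825/49|_5 = 1/25

Step 1 — compute v_5(x) by factoring powers of 5 out of the numerator and denominator: v_5(825/49) = 2. Step 2 — apply |x|_p = p^{-v_p(x)} = 5^{-2} = 1/25.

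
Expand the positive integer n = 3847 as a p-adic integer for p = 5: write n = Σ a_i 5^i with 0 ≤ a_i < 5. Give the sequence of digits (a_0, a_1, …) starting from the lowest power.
(a_0, a_1, …) = (2, 4, 3, 0, 1, 1)

Repeated division by 5 gives the digits low-to-high: 3847 = 2 + 4·5^1 + 3·5^2 + 1·5^4 + 1·5^5. Digit sequence: (2, 4, 3, 0, 1, 1).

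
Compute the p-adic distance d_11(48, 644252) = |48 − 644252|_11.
d_11(48, 644252) = 1/161051

Step 1 — x − y = 48 − 644252 = -644204. Step 2 — v_11(-644204) = 5 (factor: -644204 = −(11^5 · 4); the sign does not affect v_p). Step 3 — |x − y|_11 = 11^{-5} = 1/161051.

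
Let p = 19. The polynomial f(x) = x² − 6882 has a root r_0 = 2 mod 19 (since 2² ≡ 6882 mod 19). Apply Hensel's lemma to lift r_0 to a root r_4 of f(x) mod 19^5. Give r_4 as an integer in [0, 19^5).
r_4 = 632208 (mod 2476099)

Hensel's recurrence: r_{i+1} = r_i − f(r_i)·(f′(r_i))^{-1} mod 19^{i+2}, with f′(x) = 2x. Iterate:
  r_0 = 2 (mod 19)
  r_1 = 97 (mod 361)
  r_2 = 1180 (mod 6859)
  r_3 = 110924 (mod 130321)
  r_4 = 632208 (mod 2476099)
Final: r_4 = 632208, and one checks f(r_4) ≡ 0 mod 19^5.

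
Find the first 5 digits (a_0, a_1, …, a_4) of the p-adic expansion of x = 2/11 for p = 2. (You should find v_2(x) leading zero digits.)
(a_0, …, a_4) = (0, 1, 1, 0, 0)

v_2(2/11) = 1, so a_0 = ... = a_0 = 0. Factor out: x = 2^1 · u with u = 1/11 a unit in ℤ_2. Expand u iteratively via a_{v+i} = u_i mod 2, u_{i+1} = (u_i − a_{v+i})/2:
  u_0 = 1/11;  a_1 = 1;  u_1 = (u_0 − 1)/2 = -5/11
  u_1 = -5/11;  a_2 = 1;  u_2 = (u_1 − 1)/2 = -8/11
  u_2 = -8/11;  a_3 = 0;  u_3 = (u_2 − 0)/2 = -4/11
  u_3 = -4/11;  a_4 = 0;  u_4 = (u_3 − 0)/2 = -2/11
Digits: (0, 1, 1, 0, 0).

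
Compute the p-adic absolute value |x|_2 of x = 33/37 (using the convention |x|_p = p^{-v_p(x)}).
|33/37|_2 = 1

Step 1 — compute v_2(x) by factoring powers of 2 out of the numerator and denominator: v_2(33/37) = 0. Step 2 — apply |x|_p = p^{-v_p(x)} = 2^{0} = 1.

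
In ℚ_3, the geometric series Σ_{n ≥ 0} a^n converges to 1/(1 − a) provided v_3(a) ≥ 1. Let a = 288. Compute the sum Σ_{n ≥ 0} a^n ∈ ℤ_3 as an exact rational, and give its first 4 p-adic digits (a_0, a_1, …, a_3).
Σ a^n = 1/(1 − a) = -1/287;  first 4 digits = (1, 0, 2, 1)

v_3(a) = 2 ≥ 1, so the series converges in ℤ_3 to 1/(1 − a) = 1/(1 − 288) = -1/287. Expand this rational in ℤ_3: compute digits iteratively via d_i = x_i mod 3, x_{i+1} = (x_i − d_i)/3. The first 4 digits are (1, 0, 2, 1).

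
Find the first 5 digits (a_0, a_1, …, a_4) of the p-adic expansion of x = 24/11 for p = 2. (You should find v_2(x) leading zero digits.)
(a_0, …, a_4) = (0, 0, 0, 1, 0)

v_2(24/11) = 3, so a_0 = ... = a_2 = 0. Factor out: x = 2^3 · u with u = 3/11 a unit in ℤ_2. Expand u iteratively via a_{v+i} = u_i mod 2, u_{i+1} = (u_i − a_{v+i})/2:
  u_0 = 3/11;  a_3 = 1;  u_1 = (u_0 − 1)/2 = -4/11
  u_1 = -4/11;  a_4 = 0;  u_2 = (u_1 − 0)/2 = -2/11
Digits: (0, 0, 0, 1, 0).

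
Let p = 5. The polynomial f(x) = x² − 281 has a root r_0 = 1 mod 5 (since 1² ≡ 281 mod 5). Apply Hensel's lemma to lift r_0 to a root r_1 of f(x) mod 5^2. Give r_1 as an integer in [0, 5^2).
r_1 = 16 (mod 25)

Hensel's recurrence: r_{i+1} = r_i − f(r_i)·(f′(r_i))^{-1} mod 5^{i+2}, with f′(x) = 2x. Iterate:
  r_0 = 1 (mod 5)
  r_1 = 16 (mod 25)
Final: r_1 = 16, and one checks f(r_1) ≡ 0 mod 5^2.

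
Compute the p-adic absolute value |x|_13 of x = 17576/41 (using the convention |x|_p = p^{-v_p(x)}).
|17576/41|_13 = 1/2197

Step 1 — compute v_13(x) by factoring powers of 13 out of the numerator and denominator: v_13(17576/41) = 3. Step 2 — apply |x|_p = p^{-v_p(x)} = 13^{-3} = 1/2197.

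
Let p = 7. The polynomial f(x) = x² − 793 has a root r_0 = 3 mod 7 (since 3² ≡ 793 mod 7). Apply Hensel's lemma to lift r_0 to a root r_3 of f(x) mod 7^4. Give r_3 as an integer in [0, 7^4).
r_3 = 934 (mod 2401)

Hensel's recurrence: r_{i+1} = r_i − f(r_i)·(f′(r_i))^{-1} mod 7^{i+2}, with f′(x) = 2x. Iterate:
  r_0 = 3 (mod 7)
  r_1 = 3 (mod 49)
  r_2 = 248 (mod 343)
  r_3 = 934 (mod 2401)
Final: r_3 = 934, and one checks f(r_3) ≡ 0 mod 7^4.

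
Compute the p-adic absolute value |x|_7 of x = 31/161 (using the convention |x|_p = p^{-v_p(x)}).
|31/161|_7 = 7

Step 1 — compute v_7(x) by factoring powers of 7 out of the numerator and denominator: v_7(31/161) = -1. Step 2 — apply |x|_p = p^{-v_p(x)} = 7^{1} = 7.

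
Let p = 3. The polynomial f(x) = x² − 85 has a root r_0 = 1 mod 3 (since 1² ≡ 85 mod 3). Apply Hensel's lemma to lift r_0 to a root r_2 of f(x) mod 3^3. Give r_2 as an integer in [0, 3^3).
r_2 = 25 (mod 27)

Hensel's recurrence: r_{i+1} = r_i − f(r_i)·(f′(r_i))^{-1} mod 3^{i+2}, with f′(x) = 2x. Iterate:
  r_0 = 1 (mod 3)
  r_1 = 7 (mod 9)
  r_2 = 25 (mod 27)
Final: r_2 = 25, and one checks f(r_2) ≡ 0 mod 3^3.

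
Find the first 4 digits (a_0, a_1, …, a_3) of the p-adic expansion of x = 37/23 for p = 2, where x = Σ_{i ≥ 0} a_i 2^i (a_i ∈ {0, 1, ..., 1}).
(a_0, …, a_3) = (1, 1, 0, 0)

v_2(37/23) = 0 (numerator and denominator both coprime to 2), so x ∈ ℤ_2^×. Compute digits iteratively via a_i = x_i mod 2, x_{i+1} = (x_i − a_i)/2, with x_0 = x:
  x_0 = 37/23;  a_0 = 1;  x_1 = (x_0 − 1)/2 = 7/23
  x_1 = 7/23;  a_1 = 1;  x_2 = (x_1 − 1)/2 = -8/23
  x_2 = -8/23;  a_2 = 0;  x_3 = (x_2 − 0)/2 = -4/23
  x_3 = -4/23;  a_3 = 0;  x_4 = (x_3 − 0)/2 = -2/23
Digits: (1, 1, 0, 0).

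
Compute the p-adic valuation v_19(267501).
v_19(267501) = 3

v_19(n) is the largest exponent k such that 19^k divides n. Factor out: 267501 = 19^3 · 39. (Sign doesn't affect v_p.) So v_19(267501) = 3.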